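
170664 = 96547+74117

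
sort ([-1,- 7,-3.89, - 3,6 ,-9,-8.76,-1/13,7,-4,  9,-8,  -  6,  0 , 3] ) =[-9,-8.76, - 8,-7,  -  6, - 4,  -  3.89,-3,-1,-1/13, 0,3,6,7,9]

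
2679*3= 8037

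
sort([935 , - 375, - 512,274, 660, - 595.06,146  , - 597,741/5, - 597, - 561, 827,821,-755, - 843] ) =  [ - 843, - 755,  -  597, - 597, - 595.06, - 561,-512, - 375,146,741/5,274,  660, 821 , 827, 935]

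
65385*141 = 9219285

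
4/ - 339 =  - 1+335/339 = - 0.01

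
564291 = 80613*7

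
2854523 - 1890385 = 964138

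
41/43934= 41/43934 = 0.00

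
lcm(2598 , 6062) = 18186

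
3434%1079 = 197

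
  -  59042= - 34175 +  - 24867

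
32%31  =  1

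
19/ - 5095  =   - 1 + 5076/5095 = - 0.00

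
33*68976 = 2276208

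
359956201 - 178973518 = 180982683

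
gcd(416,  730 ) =2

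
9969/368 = 9969/368 = 27.09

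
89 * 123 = 10947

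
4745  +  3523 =8268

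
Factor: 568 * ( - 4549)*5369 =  - 2^3 * 7^1*13^1 *59^1*71^1 * 4549^1 = -  13872594008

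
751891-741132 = 10759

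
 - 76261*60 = -4575660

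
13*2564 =33332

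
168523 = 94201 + 74322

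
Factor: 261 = 3^2 * 29^1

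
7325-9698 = -2373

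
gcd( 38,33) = 1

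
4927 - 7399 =-2472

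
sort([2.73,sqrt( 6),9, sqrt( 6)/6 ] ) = [sqrt(6)/6,sqrt(6 ),2.73, 9] 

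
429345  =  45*9541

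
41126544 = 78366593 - 37240049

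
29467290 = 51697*570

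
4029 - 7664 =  - 3635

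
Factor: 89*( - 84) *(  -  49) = 366324 = 2^2*3^1 * 7^3*89^1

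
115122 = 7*16446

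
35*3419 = 119665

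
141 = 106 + 35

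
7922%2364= 830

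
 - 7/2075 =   -  1 +2068/2075  =  -0.00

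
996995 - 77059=919936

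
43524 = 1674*26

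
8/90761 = 8/90761 = 0.00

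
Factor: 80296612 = 2^2 * 11^1 *439^1 *4157^1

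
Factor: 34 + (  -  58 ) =  -  24  =  - 2^3*3^1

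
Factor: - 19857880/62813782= - 2^2 * 5^1 * 7^1*23^(-1 ) * 673^( - 1 )* 2029^( - 1)*70921^1 = - 9928940/31406891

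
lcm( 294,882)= 882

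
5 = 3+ 2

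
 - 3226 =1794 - 5020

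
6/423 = 2/141 = 0.01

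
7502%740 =102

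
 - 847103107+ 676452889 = -170650218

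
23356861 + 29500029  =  52856890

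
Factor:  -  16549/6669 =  - 67/27 = - 3^ ( - 3)*67^1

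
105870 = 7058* 15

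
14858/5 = 14858/5 = 2971.60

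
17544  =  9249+8295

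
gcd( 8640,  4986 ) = 18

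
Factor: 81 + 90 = 3^2 * 19^1= 171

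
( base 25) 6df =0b111111111010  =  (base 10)4090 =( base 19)b65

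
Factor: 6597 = 3^2*733^1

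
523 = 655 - 132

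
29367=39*753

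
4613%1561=1491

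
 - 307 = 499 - 806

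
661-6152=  - 5491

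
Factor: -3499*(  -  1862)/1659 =2^1 * 3^ ( - 1 )*7^1*19^1*79^(-1 )*3499^1 = 930734/237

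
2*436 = 872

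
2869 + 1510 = 4379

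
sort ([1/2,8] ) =[ 1/2, 8 ]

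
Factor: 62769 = 3^1*7^3*61^1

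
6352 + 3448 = 9800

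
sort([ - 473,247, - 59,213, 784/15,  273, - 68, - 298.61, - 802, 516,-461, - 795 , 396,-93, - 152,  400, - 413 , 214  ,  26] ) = [ - 802 , - 795, - 473, - 461, - 413, - 298.61, - 152, - 93, - 68, - 59,26,784/15,213,214,247,273,396 , 400,516]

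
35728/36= 8932/9 = 992.44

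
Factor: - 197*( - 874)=172178= 2^1*19^1*23^1*197^1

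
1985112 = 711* 2792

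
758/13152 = 379/6576 =0.06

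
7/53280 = 7/53280 = 0.00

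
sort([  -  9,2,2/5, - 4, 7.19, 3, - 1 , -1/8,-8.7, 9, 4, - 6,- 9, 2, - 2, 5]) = [-9,-9, - 8.7,  -  6,  -  4,-2, - 1, - 1/8,2/5 , 2,2, 3, 4,  5, 7.19,  9]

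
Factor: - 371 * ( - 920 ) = 2^3*5^1*7^1*23^1*53^1 = 341320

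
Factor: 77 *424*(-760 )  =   - 24812480  =  - 2^6*5^1*7^1* 11^1*19^1*53^1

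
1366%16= 6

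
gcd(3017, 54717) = 1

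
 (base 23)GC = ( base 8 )574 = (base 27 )E2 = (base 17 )156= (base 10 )380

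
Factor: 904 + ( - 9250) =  - 8346 = - 2^1*3^1 * 13^1 * 107^1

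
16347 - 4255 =12092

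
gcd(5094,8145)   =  9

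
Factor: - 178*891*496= - 78664608 = -2^5*3^4*11^1*31^1*89^1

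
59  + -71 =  - 12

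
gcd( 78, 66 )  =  6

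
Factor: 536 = 2^3*67^1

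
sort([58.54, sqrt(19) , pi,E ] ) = [ E,pi,sqrt(19 ),58.54 ]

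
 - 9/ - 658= 9/658 = 0.01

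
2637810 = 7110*371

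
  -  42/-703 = 42/703= 0.06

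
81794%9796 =3426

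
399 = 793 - 394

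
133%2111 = 133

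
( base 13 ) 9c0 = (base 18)533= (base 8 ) 3215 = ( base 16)68D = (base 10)1677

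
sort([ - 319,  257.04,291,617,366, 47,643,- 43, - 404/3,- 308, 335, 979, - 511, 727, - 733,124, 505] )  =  [ - 733, - 511, - 319, - 308, - 404/3,-43, 47, 124,257.04,291, 335,366,505  ,  617,643,727,979] 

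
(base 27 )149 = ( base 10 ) 846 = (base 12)5a6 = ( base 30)s6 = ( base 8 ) 1516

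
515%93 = 50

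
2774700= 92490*30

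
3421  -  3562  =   - 141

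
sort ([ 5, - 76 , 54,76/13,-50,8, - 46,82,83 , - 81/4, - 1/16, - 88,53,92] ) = [  -  88, - 76, - 50, - 46, -81/4, - 1/16, 5,76/13,8,53,  54, 82, 83,92 ]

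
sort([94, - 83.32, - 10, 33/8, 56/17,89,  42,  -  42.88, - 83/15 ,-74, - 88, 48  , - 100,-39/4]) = [-100,-88, - 83.32, - 74, - 42.88,-10, - 39/4, - 83/15, 56/17, 33/8, 42, 48,89, 94] 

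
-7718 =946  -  8664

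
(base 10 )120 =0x78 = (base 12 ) a0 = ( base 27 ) 4C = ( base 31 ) 3R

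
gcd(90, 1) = 1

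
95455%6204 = 2395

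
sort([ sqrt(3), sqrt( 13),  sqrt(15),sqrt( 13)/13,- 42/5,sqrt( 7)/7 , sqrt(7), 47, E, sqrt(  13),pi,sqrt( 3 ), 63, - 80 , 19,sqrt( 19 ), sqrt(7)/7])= [ - 80, - 42/5, sqrt( 13 ) /13,sqrt( 7)/7,  sqrt( 7 )/7, sqrt(3 ), sqrt( 3), sqrt ( 7),E, pi, sqrt (13 ),sqrt(13), sqrt( 15),sqrt(19), 19, 47,63]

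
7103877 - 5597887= 1505990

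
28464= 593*48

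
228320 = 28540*8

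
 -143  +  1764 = 1621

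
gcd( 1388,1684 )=4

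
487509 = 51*9559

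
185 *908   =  167980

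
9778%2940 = 958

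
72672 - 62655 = 10017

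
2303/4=2303/4 = 575.75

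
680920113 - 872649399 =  - 191729286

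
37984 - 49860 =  - 11876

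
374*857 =320518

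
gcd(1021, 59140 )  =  1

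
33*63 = 2079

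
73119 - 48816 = 24303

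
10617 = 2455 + 8162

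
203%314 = 203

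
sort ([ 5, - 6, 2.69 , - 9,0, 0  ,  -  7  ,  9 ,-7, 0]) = [-9,-7, - 7,-6,0, 0,  0, 2.69, 5, 9]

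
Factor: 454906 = 2^1*227453^1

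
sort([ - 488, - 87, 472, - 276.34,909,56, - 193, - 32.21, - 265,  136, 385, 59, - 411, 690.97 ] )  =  [-488,  -  411, - 276.34,-265, - 193, - 87 , - 32.21,56,59, 136,385,472, 690.97,909 ] 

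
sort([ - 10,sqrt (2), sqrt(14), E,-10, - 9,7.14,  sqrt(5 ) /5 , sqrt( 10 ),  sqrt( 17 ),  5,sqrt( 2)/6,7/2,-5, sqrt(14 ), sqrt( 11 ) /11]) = [ - 10, - 10, - 9, - 5 , sqrt( 2)/6,sqrt( 11)/11,  sqrt(5 )/5 , sqrt(2 ),  E,sqrt( 10 ),7/2, sqrt( 14 ), sqrt( 14 ),  sqrt( 17),5,  7.14] 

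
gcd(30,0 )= 30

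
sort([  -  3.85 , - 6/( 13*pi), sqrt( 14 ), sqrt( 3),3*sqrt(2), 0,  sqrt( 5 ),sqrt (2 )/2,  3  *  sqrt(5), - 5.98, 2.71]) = [ - 5.98 , - 3.85, - 6/( 13*pi ), 0,sqrt( 2)/2,sqrt ( 3 ),sqrt ( 5) , 2.71,  sqrt(14),3 * sqrt( 2 ),3*sqrt (5)] 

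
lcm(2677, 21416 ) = 21416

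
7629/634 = 7629/634 = 12.03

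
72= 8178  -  8106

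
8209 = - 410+8619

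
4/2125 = 4/2125 = 0.00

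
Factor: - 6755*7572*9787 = -500593892820 = -2^2*3^1*5^1*7^1*193^1 * 631^1*9787^1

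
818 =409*2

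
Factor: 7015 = 5^1*23^1*61^1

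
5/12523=5/12523 = 0.00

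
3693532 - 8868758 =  - 5175226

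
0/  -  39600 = 0/1  =  - 0.00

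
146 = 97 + 49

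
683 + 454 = 1137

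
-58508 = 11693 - 70201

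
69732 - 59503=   10229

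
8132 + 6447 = 14579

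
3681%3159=522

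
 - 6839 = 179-7018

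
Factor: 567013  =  567013^1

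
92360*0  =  0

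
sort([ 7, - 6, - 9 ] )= [ - 9, - 6,7]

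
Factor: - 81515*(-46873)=3820852595 = 5^1*7^1*17^1*19^1* 137^1 * 2467^1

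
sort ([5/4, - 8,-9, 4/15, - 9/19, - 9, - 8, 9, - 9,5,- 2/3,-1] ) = [ - 9,  -  9, - 9, - 8, - 8,-1,  -  2/3, - 9/19,4/15,5/4,5,9]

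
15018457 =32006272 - 16987815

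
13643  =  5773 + 7870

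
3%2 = 1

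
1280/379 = 3+143/379 = 3.38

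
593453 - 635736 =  - 42283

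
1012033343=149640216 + 862393127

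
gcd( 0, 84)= 84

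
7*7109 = 49763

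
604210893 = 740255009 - 136044116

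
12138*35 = 424830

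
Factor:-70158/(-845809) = 2^1*3^1*11^1 * 1063^1*845809^( - 1 )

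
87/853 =87/853 = 0.10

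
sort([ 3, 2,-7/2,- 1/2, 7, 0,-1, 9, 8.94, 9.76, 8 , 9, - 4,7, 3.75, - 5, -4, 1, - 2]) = [ - 5, - 4, - 4,  -  7/2, - 2, - 1, - 1/2, 0, 1, 2,  3, 3.75, 7,7, 8, 8.94, 9,9,  9.76 ]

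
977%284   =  125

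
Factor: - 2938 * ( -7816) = 22963408=   2^4*13^1*113^1*977^1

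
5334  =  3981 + 1353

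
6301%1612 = 1465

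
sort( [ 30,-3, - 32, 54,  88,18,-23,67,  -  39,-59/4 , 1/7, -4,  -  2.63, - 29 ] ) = [-39,-32, - 29,-23,-59/4 ,-4, - 3 ,-2.63, 1/7, 18, 30,54,67,88 ]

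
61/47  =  1  +  14/47= 1.30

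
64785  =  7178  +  57607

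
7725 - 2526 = 5199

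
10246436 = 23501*436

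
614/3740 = 307/1870 = 0.16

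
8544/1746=4+260/291 = 4.89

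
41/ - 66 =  - 1 + 25/66 = - 0.62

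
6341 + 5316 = 11657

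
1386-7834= - 6448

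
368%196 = 172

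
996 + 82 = 1078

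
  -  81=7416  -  7497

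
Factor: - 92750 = -2^1*5^3*7^1*53^1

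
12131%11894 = 237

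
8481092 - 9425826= - 944734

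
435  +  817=1252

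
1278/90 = 71/5 =14.20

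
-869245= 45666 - 914911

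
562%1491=562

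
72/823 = 72/823 = 0.09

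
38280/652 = 58 + 116/163 = 58.71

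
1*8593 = 8593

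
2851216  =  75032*38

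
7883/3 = 7883/3 = 2627.67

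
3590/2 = 1795 = 1795.00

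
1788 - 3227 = - 1439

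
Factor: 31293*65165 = 3^3* 5^1* 19^1 * 61^1*13033^1 = 2039208345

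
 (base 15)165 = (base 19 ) gg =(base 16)140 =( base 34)9e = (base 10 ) 320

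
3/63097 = 3/63097=0.00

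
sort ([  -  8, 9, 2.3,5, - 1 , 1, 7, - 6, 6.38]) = [ - 8, - 6, - 1,1, 2.3,5,  6.38, 7,9 ]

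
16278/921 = 17 + 207/307= 17.67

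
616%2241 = 616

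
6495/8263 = 6495/8263= 0.79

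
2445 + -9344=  - 6899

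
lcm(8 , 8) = 8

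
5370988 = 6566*818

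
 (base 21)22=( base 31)1D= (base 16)2c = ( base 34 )1a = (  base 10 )44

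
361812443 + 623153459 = 984965902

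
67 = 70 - 3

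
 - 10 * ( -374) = 3740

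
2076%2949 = 2076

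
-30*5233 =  - 156990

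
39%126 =39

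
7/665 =1/95  =  0.01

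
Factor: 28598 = 2^1*79^1 * 181^1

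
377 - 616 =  - 239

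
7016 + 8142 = 15158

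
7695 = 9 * 855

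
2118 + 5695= 7813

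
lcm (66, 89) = 5874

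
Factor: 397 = 397^1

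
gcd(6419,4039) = 7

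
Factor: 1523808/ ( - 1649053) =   -  41184/44569  =  - 2^5*3^2*7^( - 1)*11^1*13^1*6367^( - 1 )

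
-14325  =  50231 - 64556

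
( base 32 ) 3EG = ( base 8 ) 6720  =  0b110111010000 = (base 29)45r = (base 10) 3536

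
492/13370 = 246/6685 = 0.04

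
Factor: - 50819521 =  - 50819521^1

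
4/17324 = 1/4331=0.00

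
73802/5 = 73802/5=14760.40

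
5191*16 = 83056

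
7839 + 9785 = 17624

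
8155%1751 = 1151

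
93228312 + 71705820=164934132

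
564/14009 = 564/14009   =  0.04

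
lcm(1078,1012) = 49588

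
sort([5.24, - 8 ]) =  [  -  8 , 5.24]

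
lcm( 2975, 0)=0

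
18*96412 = 1735416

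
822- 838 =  -16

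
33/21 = 11/7= 1.57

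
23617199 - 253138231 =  - 229521032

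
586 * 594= 348084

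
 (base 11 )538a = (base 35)5sb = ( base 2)1101111001100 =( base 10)7116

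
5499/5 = 5499/5 = 1099.80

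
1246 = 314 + 932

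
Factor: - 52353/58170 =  - 2^(-1 )  *3^2*5^( - 1)  =  - 9/10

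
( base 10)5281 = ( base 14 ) 1CD3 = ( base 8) 12241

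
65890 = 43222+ 22668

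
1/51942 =1/51942 = 0.00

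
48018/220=218 + 29/110 = 218.26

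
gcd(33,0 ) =33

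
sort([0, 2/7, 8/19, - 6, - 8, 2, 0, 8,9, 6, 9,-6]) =[  -  8, - 6,-6, 0,  0, 2/7, 8/19,  2, 6, 8, 9, 9]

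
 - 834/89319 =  - 278/29773 = -  0.01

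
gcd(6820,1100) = 220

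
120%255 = 120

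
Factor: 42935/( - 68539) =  - 5^1 * 31^1*277^1*68539^( - 1 )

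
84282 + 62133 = 146415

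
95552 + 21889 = 117441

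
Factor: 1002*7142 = 2^2*3^1*167^1*3571^1  =  7156284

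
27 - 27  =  0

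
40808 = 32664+8144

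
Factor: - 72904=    -2^3* 13^1 * 701^1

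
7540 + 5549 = 13089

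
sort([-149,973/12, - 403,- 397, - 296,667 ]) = [ - 403, - 397,-296, - 149,973/12, 667] 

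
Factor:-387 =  - 3^2*43^1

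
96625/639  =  96625/639 =151.21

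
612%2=0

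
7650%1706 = 826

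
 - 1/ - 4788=1/4788 = 0.00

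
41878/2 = 20939 = 20939.00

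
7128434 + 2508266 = 9636700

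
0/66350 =0 = 0.00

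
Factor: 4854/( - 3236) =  - 3/2 = - 2^(-1) *3^1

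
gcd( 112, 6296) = 8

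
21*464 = 9744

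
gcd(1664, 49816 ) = 104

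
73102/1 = 73102 = 73102.00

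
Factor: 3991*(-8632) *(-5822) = 200569716464 = 2^4 * 13^2*41^1*71^1*83^1*307^1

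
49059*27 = 1324593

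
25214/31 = 25214/31= 813.35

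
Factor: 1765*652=1150780 =2^2*5^1*163^1*353^1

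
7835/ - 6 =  - 1306 + 1/6  =  - 1305.83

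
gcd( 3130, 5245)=5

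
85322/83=85322/83= 1027.98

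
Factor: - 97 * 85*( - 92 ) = 758540 = 2^2 * 5^1 * 17^1 * 23^1*97^1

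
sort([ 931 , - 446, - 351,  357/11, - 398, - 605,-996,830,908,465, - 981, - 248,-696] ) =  [ - 996, - 981, - 696,-605, - 446, - 398 ,-351, - 248,357/11,465,830, 908,931 ] 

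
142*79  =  11218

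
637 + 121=758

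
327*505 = 165135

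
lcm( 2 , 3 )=6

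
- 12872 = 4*( - 3218) 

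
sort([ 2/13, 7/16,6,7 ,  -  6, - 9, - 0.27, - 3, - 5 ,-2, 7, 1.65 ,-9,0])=[  -  9, - 9, - 6,  -  5, - 3 , - 2, - 0.27, 0, 2/13 , 7/16, 1.65, 6, 7,  7 ]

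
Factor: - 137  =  -137^1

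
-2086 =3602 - 5688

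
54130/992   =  54 + 281/496 = 54.57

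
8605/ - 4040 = - 1721/808= - 2.13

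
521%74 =3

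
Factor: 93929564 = 2^2 *23482391^1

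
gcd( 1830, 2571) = 3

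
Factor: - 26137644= - 2^2*3^1 * 13^1*131^1*1279^1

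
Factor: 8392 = 2^3 *1049^1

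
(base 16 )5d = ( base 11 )85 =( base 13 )72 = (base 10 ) 93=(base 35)2n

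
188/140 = 47/35 = 1.34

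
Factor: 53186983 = 53186983^1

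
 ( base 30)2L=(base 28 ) 2P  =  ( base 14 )5b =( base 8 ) 121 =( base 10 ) 81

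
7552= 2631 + 4921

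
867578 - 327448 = 540130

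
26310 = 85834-59524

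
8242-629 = 7613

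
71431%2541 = 283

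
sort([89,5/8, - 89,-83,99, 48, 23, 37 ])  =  [-89, - 83,  5/8 , 23, 37, 48, 89, 99]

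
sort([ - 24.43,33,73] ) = [ - 24.43,  33,73] 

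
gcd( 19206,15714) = 1746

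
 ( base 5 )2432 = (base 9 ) 447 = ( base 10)367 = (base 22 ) gf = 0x16f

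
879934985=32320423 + 847614562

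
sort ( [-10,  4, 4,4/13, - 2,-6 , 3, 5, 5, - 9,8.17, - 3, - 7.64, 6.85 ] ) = [-10, - 9, - 7.64, - 6, - 3, - 2, 4/13, 3,  4, 4, 5, 5, 6.85, 8.17 ]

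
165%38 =13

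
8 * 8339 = 66712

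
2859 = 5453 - 2594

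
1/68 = 1/68 = 0.01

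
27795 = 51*545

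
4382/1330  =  313/95 = 3.29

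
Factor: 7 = 7^1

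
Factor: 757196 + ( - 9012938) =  - 2^1 * 3^1*11^1*43^1*2909^1 = - 8255742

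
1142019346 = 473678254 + 668341092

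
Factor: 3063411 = 3^2*13^1*26183^1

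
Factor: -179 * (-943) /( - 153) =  - 168797/153 = -3^( - 2 )*17^(-1)*23^1*41^1*179^1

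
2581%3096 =2581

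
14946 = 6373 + 8573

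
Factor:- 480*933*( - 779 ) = 348867360 = 2^5*3^2*5^1*19^1*41^1*311^1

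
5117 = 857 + 4260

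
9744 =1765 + 7979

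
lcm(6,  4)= 12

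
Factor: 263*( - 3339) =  - 3^2*7^1*53^1*263^1 = - 878157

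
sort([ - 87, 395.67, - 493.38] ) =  [ - 493.38, - 87 , 395.67]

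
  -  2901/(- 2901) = 1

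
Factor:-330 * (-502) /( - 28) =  - 41415/7 = - 3^1*5^1*7^( -1)*11^1*251^1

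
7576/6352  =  1 +153/794 =1.19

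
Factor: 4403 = 7^1*17^1*37^1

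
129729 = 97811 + 31918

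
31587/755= 41 + 632/755 = 41.84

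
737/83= 737/83  =  8.88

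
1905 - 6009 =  - 4104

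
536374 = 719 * 746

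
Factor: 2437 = 2437^1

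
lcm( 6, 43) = 258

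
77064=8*9633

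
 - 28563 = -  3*9521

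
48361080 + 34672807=83033887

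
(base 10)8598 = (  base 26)cii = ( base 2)10000110010110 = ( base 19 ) 14FA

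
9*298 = 2682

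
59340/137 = 59340/137 = 433.14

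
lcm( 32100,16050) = 32100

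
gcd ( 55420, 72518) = 2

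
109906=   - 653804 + 763710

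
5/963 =5/963 = 0.01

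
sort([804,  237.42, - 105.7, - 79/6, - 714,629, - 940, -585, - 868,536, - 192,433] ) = [ - 940, - 868, - 714, - 585,-192, - 105.7, - 79/6, 237.42,433,536,629 , 804] 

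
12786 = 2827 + 9959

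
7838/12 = 3919/6  =  653.17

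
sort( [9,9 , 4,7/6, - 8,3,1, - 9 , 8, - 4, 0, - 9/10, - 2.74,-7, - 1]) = [ - 9, - 8, - 7 , - 4  ,-2.74, - 1, -9/10, 0,1,7/6,3,  4,8 , 9, 9]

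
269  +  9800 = 10069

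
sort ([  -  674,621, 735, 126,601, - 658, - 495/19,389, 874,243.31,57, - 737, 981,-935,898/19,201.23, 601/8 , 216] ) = [-935, - 737, - 674, - 658 , - 495/19,  898/19,57, 601/8,126, 201.23, 216, 243.31,389,601,  621, 735, 874 , 981 ]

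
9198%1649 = 953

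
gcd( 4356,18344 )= 4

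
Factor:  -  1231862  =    -  2^1*29^1*67^1 * 317^1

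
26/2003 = 26/2003 = 0.01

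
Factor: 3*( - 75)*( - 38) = 8550 = 2^1 *3^2 * 5^2*19^1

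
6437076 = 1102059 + 5335017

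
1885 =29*65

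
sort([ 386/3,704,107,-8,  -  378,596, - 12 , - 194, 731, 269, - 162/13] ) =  [ - 378, - 194, - 162/13,-12, - 8,107, 386/3,269, 596,704,731 ] 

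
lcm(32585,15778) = 1498910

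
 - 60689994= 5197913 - 65887907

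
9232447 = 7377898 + 1854549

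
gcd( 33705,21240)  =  45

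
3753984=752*4992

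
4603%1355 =538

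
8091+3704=11795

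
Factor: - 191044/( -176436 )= 47761/44109 = 3^( - 2 )*7^1*13^( - 2 )*29^( - 1)*6823^1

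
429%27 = 24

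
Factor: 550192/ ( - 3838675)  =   - 2^4*5^( - 2 ) * 137^1*233^(-1) * 251^1 *659^( - 1)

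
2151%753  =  645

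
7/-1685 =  - 1+1678/1685 = - 0.00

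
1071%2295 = 1071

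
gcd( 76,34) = 2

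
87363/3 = 29121 = 29121.00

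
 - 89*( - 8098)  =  720722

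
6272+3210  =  9482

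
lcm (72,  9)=72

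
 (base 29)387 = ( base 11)2091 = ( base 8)5312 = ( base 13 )1346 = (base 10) 2762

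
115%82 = 33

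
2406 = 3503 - 1097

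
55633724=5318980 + 50314744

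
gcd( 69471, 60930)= 9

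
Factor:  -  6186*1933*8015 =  - 2^1*3^1*5^1*7^1*229^1*1031^1*1933^1  =  - 95839667070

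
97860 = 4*24465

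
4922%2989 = 1933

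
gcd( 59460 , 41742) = 6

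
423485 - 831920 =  - 408435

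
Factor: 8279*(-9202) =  - 2^1*17^1 * 43^1*107^1*487^1 = - 76183358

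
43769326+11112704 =54882030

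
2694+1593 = 4287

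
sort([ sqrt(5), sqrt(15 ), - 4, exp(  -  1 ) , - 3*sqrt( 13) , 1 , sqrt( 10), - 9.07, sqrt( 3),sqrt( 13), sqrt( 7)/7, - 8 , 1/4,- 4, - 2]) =[ - 3*sqrt( 13), - 9.07, - 8 , - 4, - 4, - 2, 1/4, exp( - 1) , sqrt ( 7)/7, 1, sqrt(3 ), sqrt( 5), sqrt( 10) , sqrt( 13), sqrt(15) ]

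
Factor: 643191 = 3^1*29^1*7393^1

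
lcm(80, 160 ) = 160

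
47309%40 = 29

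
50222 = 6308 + 43914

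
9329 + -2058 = 7271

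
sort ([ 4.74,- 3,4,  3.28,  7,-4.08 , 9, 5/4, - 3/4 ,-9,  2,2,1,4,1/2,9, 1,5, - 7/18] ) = [ - 9, - 4.08, - 3,-3/4, - 7/18, 1/2, 1, 1, 5/4,  2,2,3.28, 4, 4,4.74,5,7, 9 , 9 ] 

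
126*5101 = 642726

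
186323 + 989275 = 1175598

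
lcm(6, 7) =42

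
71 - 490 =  - 419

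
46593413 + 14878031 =61471444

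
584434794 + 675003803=1259438597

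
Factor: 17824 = 2^5*557^1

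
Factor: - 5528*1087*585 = - 3515227560 = - 2^3 * 3^2*5^1*13^1  *691^1*1087^1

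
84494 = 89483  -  4989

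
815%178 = 103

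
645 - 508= 137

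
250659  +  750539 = 1001198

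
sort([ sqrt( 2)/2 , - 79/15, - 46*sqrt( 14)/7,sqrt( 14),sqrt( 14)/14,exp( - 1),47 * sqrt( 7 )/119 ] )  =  [ - 46 * sqrt( 14)/7, -79/15,sqrt ( 14) /14, exp( - 1),sqrt( 2)/2,47*sqrt ( 7) /119,sqrt( 14)]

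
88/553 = 88/553 = 0.16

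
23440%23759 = 23440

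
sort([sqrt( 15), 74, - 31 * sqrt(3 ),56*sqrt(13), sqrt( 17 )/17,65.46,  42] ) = [ - 31*sqrt( 3 ),sqrt( 17)/17, sqrt ( 15), 42, 65.46, 74,56*sqrt(13 )] 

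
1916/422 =4 + 114/211 = 4.54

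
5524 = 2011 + 3513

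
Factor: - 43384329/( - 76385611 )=3^4*3821^(-1)*19991^( - 1)*535609^1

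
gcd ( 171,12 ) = 3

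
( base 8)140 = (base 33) 2u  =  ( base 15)66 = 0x60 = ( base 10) 96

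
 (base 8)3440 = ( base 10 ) 1824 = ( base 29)24q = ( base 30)20o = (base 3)2111120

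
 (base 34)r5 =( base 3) 1021012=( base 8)1633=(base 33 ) RW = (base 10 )923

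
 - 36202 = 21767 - 57969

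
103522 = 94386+9136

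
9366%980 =546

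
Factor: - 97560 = -2^3*3^2*5^1*271^1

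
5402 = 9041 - 3639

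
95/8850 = 19/1770 = 0.01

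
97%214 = 97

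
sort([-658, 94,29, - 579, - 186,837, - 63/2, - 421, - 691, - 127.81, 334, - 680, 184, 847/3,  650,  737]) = [ - 691 , - 680, - 658,  -  579, - 421, - 186,  -  127.81,-63/2, 29, 94, 184, 847/3,334,650,737, 837] 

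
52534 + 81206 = 133740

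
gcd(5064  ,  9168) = 24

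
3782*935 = 3536170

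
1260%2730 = 1260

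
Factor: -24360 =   -  2^3*3^1*5^1 * 7^1 * 29^1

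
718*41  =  29438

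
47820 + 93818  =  141638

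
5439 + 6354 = 11793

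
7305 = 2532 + 4773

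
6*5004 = 30024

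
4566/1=4566 = 4566.00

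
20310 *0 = 0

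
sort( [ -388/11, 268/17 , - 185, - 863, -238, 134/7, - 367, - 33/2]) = [ - 863,- 367, - 238, - 185, - 388/11, - 33/2 , 268/17,  134/7]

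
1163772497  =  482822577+680949920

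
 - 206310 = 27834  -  234144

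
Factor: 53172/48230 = 3798/3445 =2^1* 3^2 * 5^( - 1)*13^( - 1)*53^(-1)*211^1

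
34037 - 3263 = 30774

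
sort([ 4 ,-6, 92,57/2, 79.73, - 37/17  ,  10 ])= [ - 6, - 37/17,4  ,  10, 57/2 , 79.73 , 92 ]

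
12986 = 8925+4061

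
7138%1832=1642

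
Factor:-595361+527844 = -67517 = - 107^1 *631^1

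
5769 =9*641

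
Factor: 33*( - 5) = -3^1*5^1*11^1 = - 165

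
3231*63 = 203553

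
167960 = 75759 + 92201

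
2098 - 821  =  1277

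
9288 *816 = 7579008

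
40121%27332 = 12789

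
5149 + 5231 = 10380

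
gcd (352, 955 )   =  1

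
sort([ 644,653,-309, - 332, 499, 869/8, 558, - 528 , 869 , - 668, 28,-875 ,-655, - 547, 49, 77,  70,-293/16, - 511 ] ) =[ -875 , - 668, - 655, - 547,-528, - 511, - 332, - 309, - 293/16, 28,49,70 , 77,869/8, 499,  558, 644, 653, 869]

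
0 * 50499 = 0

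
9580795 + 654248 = 10235043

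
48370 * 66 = 3192420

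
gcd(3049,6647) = 1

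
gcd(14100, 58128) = 12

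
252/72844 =63/18211 = 0.00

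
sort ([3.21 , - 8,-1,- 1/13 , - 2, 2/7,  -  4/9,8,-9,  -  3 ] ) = [  -  9, - 8, - 3,-2, - 1,-4/9, - 1/13,2/7,  3.21,8]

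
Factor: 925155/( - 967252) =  - 2^( - 2) * 3^3*5^1*7^1 * 13^(-1 )*19^( - 1 ) = - 945/988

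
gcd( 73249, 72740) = 1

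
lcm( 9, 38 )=342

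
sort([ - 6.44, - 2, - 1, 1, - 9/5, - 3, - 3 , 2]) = [ - 6.44,-3, - 3, - 2, - 9/5,-1, 1, 2]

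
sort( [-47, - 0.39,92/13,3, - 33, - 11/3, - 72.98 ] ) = [ - 72.98, - 47, - 33, - 11/3,-0.39,3,  92/13] 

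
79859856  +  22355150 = 102215006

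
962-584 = 378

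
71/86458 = 71/86458 = 0.00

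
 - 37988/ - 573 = 37988/573 =66.30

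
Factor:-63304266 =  - 2^1*3^1*83^1*317^1*401^1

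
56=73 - 17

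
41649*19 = 791331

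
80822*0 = 0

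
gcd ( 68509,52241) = 7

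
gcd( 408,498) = 6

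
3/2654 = 3/2654 = 0.00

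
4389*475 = 2084775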